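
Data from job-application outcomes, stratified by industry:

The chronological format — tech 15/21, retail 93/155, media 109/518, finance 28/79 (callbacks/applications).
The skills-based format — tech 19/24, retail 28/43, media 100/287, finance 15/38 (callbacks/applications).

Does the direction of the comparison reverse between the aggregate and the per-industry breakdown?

No

Tech: the chronological format 15/21 = 71.4%, the skills-based format 19/24 = 79.2% → the skills-based format
Retail: the chronological format 93/155 = 60.0%, the skills-based format 28/43 = 65.1% → the skills-based format
Media: the chronological format 109/518 = 21.0%, the skills-based format 100/287 = 34.8% → the skills-based format
Finance: the chronological format 28/79 = 35.4%, the skills-based format 15/38 = 39.5% → the skills-based format
Overall: the chronological format 245/773 = 31.7%, the skills-based format 162/392 = 41.3% → the skills-based format
The skills-based format wins overall and in every industry group — no reversal.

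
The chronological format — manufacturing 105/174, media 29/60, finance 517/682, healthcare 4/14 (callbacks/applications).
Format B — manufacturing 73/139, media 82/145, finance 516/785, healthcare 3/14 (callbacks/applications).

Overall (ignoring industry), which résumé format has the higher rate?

Manufacturing: the chronological format 105/174 = 60.3%, Format B 73/139 = 52.5% → the chronological format
Media: the chronological format 29/60 = 48.3%, Format B 82/145 = 56.6% → Format B
Finance: the chronological format 517/682 = 75.8%, Format B 516/785 = 65.7% → the chronological format
Healthcare: the chronological format 4/14 = 28.6%, Format B 3/14 = 21.4% → the chronological format
Overall: the chronological format 655/930 = 70.4%, Format B 674/1083 = 62.2% → the chronological format
(Neither sweeps every industry group, but the chronological format has the higher pooled rate.)

the chronological format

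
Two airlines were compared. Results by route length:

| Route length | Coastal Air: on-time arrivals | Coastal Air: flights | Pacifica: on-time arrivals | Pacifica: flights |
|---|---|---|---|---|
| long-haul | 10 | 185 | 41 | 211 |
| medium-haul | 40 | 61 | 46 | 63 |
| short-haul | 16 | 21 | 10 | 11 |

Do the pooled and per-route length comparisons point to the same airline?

Yes

Long-haul: Coastal Air 10/185 = 5.4%, Pacifica 41/211 = 19.4% → Pacifica
Medium-haul: Coastal Air 40/61 = 65.6%, Pacifica 46/63 = 73.0% → Pacifica
Short-haul: Coastal Air 16/21 = 76.2%, Pacifica 10/11 = 90.9% → Pacifica
Overall: Coastal Air 66/267 = 24.7%, Pacifica 97/285 = 34.0% → Pacifica
Pacifica wins overall and in every route group — no reversal.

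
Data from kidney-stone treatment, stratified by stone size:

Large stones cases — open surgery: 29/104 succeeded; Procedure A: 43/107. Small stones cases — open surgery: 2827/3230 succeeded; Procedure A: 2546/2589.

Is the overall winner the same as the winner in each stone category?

Yes

Large stones: open surgery 29/104 = 27.9%, Procedure A 43/107 = 40.2% → Procedure A
Small stones: open surgery 2827/3230 = 87.5%, Procedure A 2546/2589 = 98.3% → Procedure A
Overall: open surgery 2856/3334 = 85.7%, Procedure A 2589/2696 = 96.0% → Procedure A
Procedure A wins overall and in every stone group — no reversal.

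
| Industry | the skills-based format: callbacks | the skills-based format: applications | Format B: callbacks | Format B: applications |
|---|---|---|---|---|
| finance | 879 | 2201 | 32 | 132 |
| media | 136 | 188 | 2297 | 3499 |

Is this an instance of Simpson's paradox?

Yes

Finance: the skills-based format 879/2201 = 39.9%, Format B 32/132 = 24.2% → the skills-based format
Media: the skills-based format 136/188 = 72.3%, Format B 2297/3499 = 65.6% → the skills-based format
Overall: the skills-based format 1015/2389 = 42.5%, Format B 2329/3631 = 64.1% → Format B
The skills-based format wins each industry group but Format B wins overall — the comparison reverses. The skills-based format's applications skew toward finance, which has a lower base rate.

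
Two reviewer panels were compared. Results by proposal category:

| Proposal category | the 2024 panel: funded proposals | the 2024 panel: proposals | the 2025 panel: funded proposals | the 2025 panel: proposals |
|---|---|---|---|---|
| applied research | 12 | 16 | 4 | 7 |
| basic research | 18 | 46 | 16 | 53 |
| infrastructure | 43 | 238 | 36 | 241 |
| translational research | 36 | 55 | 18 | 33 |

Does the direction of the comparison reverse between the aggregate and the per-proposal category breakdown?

Applied research: the 2024 panel 12/16 = 75.0%, the 2025 panel 4/7 = 57.1% → the 2024 panel
Basic research: the 2024 panel 18/46 = 39.1%, the 2025 panel 16/53 = 30.2% → the 2024 panel
Infrastructure: the 2024 panel 43/238 = 18.1%, the 2025 panel 36/241 = 14.9% → the 2024 panel
Translational research: the 2024 panel 36/55 = 65.5%, the 2025 panel 18/33 = 54.5% → the 2024 panel
Overall: the 2024 panel 109/355 = 30.7%, the 2025 panel 74/334 = 22.2% → the 2024 panel
The 2024 panel wins overall and in every proposal group — no reversal.

No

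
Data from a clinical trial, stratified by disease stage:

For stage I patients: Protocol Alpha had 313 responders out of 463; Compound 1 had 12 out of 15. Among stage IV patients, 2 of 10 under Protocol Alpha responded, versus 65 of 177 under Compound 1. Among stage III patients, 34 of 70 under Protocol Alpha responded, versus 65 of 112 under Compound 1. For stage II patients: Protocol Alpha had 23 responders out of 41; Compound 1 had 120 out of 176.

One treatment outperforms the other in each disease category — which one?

Compound 1

Stage I: Protocol Alpha 313/463 = 67.6%, Compound 1 12/15 = 80.0% → Compound 1
Stage IV: Protocol Alpha 2/10 = 20.0%, Compound 1 65/177 = 36.7% → Compound 1
Stage III: Protocol Alpha 34/70 = 48.6%, Compound 1 65/112 = 58.0% → Compound 1
Stage II: Protocol Alpha 23/41 = 56.1%, Compound 1 120/176 = 68.2% → Compound 1
Compound 1 has the higher rate in all 4 groups.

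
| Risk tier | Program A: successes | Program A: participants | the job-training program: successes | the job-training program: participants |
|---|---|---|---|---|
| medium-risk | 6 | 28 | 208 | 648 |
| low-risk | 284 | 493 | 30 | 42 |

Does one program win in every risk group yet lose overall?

Medium-risk: Program A 6/28 = 21.4%, the job-training program 208/648 = 32.1% → the job-training program
Low-risk: Program A 284/493 = 57.6%, the job-training program 30/42 = 71.4% → the job-training program
Overall: Program A 290/521 = 55.7%, the job-training program 238/690 = 34.5% → Program A
The job-training program wins each risk group but Program A wins overall — the comparison reverses. The job-training program's participants skew toward medium-risk, which has a lower base rate.

Yes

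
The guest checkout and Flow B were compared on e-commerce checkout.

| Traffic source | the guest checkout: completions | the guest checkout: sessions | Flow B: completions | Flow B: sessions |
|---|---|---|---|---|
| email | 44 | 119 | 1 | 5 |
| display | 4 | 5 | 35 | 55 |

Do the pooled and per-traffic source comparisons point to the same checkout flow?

Email: the guest checkout 44/119 = 37.0%, Flow B 1/5 = 20.0% → the guest checkout
Display: the guest checkout 4/5 = 80.0%, Flow B 35/55 = 63.6% → the guest checkout
Overall: the guest checkout 48/124 = 38.7%, Flow B 36/60 = 60.0% → Flow B
The guest checkout wins each traffic group but Flow B wins overall — the comparison reverses. The guest checkout's sessions skew toward email, which has a lower base rate.

No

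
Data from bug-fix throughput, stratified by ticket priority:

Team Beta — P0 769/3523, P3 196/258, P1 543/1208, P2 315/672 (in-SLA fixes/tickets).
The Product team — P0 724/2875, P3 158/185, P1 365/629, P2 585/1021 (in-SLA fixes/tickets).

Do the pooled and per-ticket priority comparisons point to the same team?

Yes

P0: Team Beta 769/3523 = 21.8%, the Product team 724/2875 = 25.2% → the Product team
P3: Team Beta 196/258 = 76.0%, the Product team 158/185 = 85.4% → the Product team
P1: Team Beta 543/1208 = 45.0%, the Product team 365/629 = 58.0% → the Product team
P2: Team Beta 315/672 = 46.9%, the Product team 585/1021 = 57.3% → the Product team
Overall: Team Beta 1823/5661 = 32.2%, the Product team 1832/4710 = 38.9% → the Product team
The Product team wins overall and in every ticket group — no reversal.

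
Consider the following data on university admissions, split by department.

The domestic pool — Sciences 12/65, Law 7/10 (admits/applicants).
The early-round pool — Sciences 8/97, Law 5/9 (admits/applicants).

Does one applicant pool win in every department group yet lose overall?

No

Sciences: the domestic pool 12/65 = 18.5%, the early-round pool 8/97 = 8.2% → the domestic pool
Law: the domestic pool 7/10 = 70.0%, the early-round pool 5/9 = 55.6% → the domestic pool
Overall: the domestic pool 19/75 = 25.3%, the early-round pool 13/106 = 12.3% → the domestic pool
The domestic pool wins overall and in every department group — no reversal.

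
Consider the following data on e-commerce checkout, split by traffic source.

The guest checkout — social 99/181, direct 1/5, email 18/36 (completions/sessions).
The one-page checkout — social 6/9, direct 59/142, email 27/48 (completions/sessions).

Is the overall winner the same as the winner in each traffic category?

Social: the guest checkout 99/181 = 54.7%, the one-page checkout 6/9 = 66.7% → the one-page checkout
Direct: the guest checkout 1/5 = 20.0%, the one-page checkout 59/142 = 41.5% → the one-page checkout
Email: the guest checkout 18/36 = 50.0%, the one-page checkout 27/48 = 56.2% → the one-page checkout
Overall: the guest checkout 118/222 = 53.2%, the one-page checkout 92/199 = 46.2% → the guest checkout
The one-page checkout wins each traffic group but the guest checkout wins overall — the comparison reverses. The one-page checkout's sessions skew toward direct, which has a lower base rate.

No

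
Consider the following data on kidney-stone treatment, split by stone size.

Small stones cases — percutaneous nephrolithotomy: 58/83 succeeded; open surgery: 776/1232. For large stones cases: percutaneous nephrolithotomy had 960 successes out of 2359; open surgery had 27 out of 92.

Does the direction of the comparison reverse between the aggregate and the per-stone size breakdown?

Yes

Small stones: percutaneous nephrolithotomy 58/83 = 69.9%, open surgery 776/1232 = 63.0% → percutaneous nephrolithotomy
Large stones: percutaneous nephrolithotomy 960/2359 = 40.7%, open surgery 27/92 = 29.3% → percutaneous nephrolithotomy
Overall: percutaneous nephrolithotomy 1018/2442 = 41.7%, open surgery 803/1324 = 60.6% → open surgery
Percutaneous nephrolithotomy wins each stone group but open surgery wins overall — the comparison reverses. Percutaneous nephrolithotomy's cases skew toward large stones, which has a lower base rate.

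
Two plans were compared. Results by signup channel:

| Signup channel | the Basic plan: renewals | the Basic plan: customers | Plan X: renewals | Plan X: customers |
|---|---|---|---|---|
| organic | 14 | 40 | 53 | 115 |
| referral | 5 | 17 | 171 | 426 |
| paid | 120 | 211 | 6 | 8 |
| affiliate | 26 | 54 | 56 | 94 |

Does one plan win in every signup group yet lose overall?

Organic: the Basic plan 14/40 = 35.0%, Plan X 53/115 = 46.1% → Plan X
Referral: the Basic plan 5/17 = 29.4%, Plan X 171/426 = 40.1% → Plan X
Paid: the Basic plan 120/211 = 56.9%, Plan X 6/8 = 75.0% → Plan X
Affiliate: the Basic plan 26/54 = 48.1%, Plan X 56/94 = 59.6% → Plan X
Overall: the Basic plan 165/322 = 51.2%, Plan X 286/643 = 44.5% → the Basic plan
Plan X wins each signup group but the Basic plan wins overall — the comparison reverses. Plan X's customers skew toward referral, which has a lower base rate.

Yes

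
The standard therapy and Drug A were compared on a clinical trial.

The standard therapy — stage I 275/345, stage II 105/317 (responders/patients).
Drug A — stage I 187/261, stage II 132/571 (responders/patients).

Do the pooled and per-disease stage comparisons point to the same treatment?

Stage I: the standard therapy 275/345 = 79.7%, Drug A 187/261 = 71.6% → the standard therapy
Stage II: the standard therapy 105/317 = 33.1%, Drug A 132/571 = 23.1% → the standard therapy
Overall: the standard therapy 380/662 = 57.4%, Drug A 319/832 = 38.3% → the standard therapy
The standard therapy wins overall and in every disease group — no reversal.

Yes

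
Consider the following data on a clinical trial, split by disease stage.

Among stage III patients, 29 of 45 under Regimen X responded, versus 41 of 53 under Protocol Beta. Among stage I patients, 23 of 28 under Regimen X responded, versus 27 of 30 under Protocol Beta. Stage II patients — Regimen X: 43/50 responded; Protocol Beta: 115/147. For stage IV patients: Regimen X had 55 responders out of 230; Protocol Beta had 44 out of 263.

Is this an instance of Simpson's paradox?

No

Stage III: Regimen X 29/45 = 64.4%, Protocol Beta 41/53 = 77.4% → Protocol Beta
Stage I: Regimen X 23/28 = 82.1%, Protocol Beta 27/30 = 90.0% → Protocol Beta
Stage II: Regimen X 43/50 = 86.0%, Protocol Beta 115/147 = 78.2% → Regimen X
Stage IV: Regimen X 55/230 = 23.9%, Protocol Beta 44/263 = 16.7% → Regimen X
Overall: Regimen X 150/353 = 42.5%, Protocol Beta 227/493 = 46.0% → Protocol Beta
Neither sweeps: Regimen X wins 2 of 4 groups, Protocol Beta wins 2. Protocol Beta wins overall but not every group — no Simpson reversal.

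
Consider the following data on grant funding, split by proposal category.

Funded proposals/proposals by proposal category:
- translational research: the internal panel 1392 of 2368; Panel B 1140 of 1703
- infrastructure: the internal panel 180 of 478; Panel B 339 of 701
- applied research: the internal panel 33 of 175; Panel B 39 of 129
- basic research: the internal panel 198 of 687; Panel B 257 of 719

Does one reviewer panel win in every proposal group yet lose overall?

Translational research: the internal panel 1392/2368 = 58.8%, Panel B 1140/1703 = 66.9% → Panel B
Infrastructure: the internal panel 180/478 = 37.7%, Panel B 339/701 = 48.4% → Panel B
Applied research: the internal panel 33/175 = 18.9%, Panel B 39/129 = 30.2% → Panel B
Basic research: the internal panel 198/687 = 28.8%, Panel B 257/719 = 35.7% → Panel B
Overall: the internal panel 1803/3708 = 48.6%, Panel B 1775/3252 = 54.6% → Panel B
Panel B wins overall and in every proposal group — no reversal.

No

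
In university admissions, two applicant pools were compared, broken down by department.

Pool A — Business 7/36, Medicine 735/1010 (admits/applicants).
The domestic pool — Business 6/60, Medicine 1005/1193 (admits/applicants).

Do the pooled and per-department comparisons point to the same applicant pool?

Business: Pool A 7/36 = 19.4%, the domestic pool 6/60 = 10.0% → Pool A
Medicine: Pool A 735/1010 = 72.8%, the domestic pool 1005/1193 = 84.2% → the domestic pool
Overall: Pool A 742/1046 = 70.9%, the domestic pool 1011/1253 = 80.7% → the domestic pool
Neither sweeps: Pool A wins 1 of 2 groups, the domestic pool wins 1. The domestic pool wins overall but not every group — no Simpson reversal.

No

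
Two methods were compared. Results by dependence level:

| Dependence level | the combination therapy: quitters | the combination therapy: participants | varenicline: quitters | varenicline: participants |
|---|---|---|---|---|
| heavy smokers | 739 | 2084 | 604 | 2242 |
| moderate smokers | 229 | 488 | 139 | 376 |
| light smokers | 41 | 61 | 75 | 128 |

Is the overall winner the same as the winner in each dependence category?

Yes

Heavy smokers: the combination therapy 739/2084 = 35.5%, varenicline 604/2242 = 26.9% → the combination therapy
Moderate smokers: the combination therapy 229/488 = 46.9%, varenicline 139/376 = 37.0% → the combination therapy
Light smokers: the combination therapy 41/61 = 67.2%, varenicline 75/128 = 58.6% → the combination therapy
Overall: the combination therapy 1009/2633 = 38.3%, varenicline 818/2746 = 29.8% → the combination therapy
The combination therapy wins overall and in every dependence group — no reversal.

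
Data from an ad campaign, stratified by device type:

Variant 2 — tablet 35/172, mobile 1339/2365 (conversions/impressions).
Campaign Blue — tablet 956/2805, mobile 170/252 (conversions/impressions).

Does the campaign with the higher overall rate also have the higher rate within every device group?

Tablet: Variant 2 35/172 = 20.3%, Campaign Blue 956/2805 = 34.1% → Campaign Blue
Mobile: Variant 2 1339/2365 = 56.6%, Campaign Blue 170/252 = 67.5% → Campaign Blue
Overall: Variant 2 1374/2537 = 54.2%, Campaign Blue 1126/3057 = 36.8% → Variant 2
Campaign Blue wins each device group but Variant 2 wins overall — the comparison reverses. Campaign Blue's impressions skew toward tablet, which has a lower base rate.

No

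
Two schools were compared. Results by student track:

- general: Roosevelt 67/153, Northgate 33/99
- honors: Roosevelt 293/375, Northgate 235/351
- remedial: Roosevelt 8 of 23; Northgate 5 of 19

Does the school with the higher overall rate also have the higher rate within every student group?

Yes

General: Roosevelt 67/153 = 43.8%, Northgate 33/99 = 33.3% → Roosevelt
Honors: Roosevelt 293/375 = 78.1%, Northgate 235/351 = 67.0% → Roosevelt
Remedial: Roosevelt 8/23 = 34.8%, Northgate 5/19 = 26.3% → Roosevelt
Overall: Roosevelt 368/551 = 66.8%, Northgate 273/469 = 58.2% → Roosevelt
Roosevelt wins overall and in every student group — no reversal.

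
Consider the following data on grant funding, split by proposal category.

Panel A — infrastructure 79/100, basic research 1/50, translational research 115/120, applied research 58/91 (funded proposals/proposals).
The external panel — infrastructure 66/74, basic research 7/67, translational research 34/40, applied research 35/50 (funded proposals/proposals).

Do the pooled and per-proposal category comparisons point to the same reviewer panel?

No

Infrastructure: Panel A 79/100 = 79.0%, the external panel 66/74 = 89.2% → the external panel
Basic research: Panel A 1/50 = 2.0%, the external panel 7/67 = 10.4% → the external panel
Translational research: Panel A 115/120 = 95.8%, the external panel 34/40 = 85.0% → Panel A
Applied research: Panel A 58/91 = 63.7%, the external panel 35/50 = 70.0% → the external panel
Overall: Panel A 253/361 = 70.1%, the external panel 142/231 = 61.5% → Panel A
Neither sweeps: Panel A wins 1 of 4 groups, the external panel wins 3. Panel A wins overall but not every group — no Simpson reversal.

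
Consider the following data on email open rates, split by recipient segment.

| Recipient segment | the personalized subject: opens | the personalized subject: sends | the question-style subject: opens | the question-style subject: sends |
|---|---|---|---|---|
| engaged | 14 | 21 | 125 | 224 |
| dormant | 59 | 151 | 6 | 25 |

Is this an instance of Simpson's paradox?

Engaged: the personalized subject 14/21 = 66.7%, the question-style subject 125/224 = 55.8% → the personalized subject
Dormant: the personalized subject 59/151 = 39.1%, the question-style subject 6/25 = 24.0% → the personalized subject
Overall: the personalized subject 73/172 = 42.4%, the question-style subject 131/249 = 52.6% → the question-style subject
The personalized subject wins each recipient group but the question-style subject wins overall — the comparison reverses. The personalized subject's sends skew toward dormant, which has a lower base rate.

Yes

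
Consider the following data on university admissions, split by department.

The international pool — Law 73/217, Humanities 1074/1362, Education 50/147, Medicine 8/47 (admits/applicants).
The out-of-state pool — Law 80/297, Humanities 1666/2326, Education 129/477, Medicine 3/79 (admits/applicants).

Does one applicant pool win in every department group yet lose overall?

Law: the international pool 73/217 = 33.6%, the out-of-state pool 80/297 = 26.9% → the international pool
Humanities: the international pool 1074/1362 = 78.9%, the out-of-state pool 1666/2326 = 71.6% → the international pool
Education: the international pool 50/147 = 34.0%, the out-of-state pool 129/477 = 27.0% → the international pool
Medicine: the international pool 8/47 = 17.0%, the out-of-state pool 3/79 = 3.8% → the international pool
Overall: the international pool 1205/1773 = 68.0%, the out-of-state pool 1878/3179 = 59.1% → the international pool
The international pool wins overall and in every department group — no reversal.

No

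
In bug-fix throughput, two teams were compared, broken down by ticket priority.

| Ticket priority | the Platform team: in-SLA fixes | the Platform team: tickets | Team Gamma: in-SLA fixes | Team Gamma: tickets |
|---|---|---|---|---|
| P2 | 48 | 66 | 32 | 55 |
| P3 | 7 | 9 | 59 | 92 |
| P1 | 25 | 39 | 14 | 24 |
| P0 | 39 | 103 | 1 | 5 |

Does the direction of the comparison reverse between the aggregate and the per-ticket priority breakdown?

Yes

P2: the Platform team 48/66 = 72.7%, Team Gamma 32/55 = 58.2% → the Platform team
P3: the Platform team 7/9 = 77.8%, Team Gamma 59/92 = 64.1% → the Platform team
P1: the Platform team 25/39 = 64.1%, Team Gamma 14/24 = 58.3% → the Platform team
P0: the Platform team 39/103 = 37.9%, Team Gamma 1/5 = 20.0% → the Platform team
Overall: the Platform team 119/217 = 54.8%, Team Gamma 106/176 = 60.2% → Team Gamma
The Platform team wins each ticket group but Team Gamma wins overall — the comparison reverses. The Platform team's tickets skew toward P0, which has a lower base rate.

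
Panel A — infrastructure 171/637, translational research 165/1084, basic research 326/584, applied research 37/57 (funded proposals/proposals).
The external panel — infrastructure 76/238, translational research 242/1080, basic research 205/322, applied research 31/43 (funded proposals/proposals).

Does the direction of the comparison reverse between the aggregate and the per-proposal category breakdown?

No

Infrastructure: Panel A 171/637 = 26.8%, the external panel 76/238 = 31.9% → the external panel
Translational research: Panel A 165/1084 = 15.2%, the external panel 242/1080 = 22.4% → the external panel
Basic research: Panel A 326/584 = 55.8%, the external panel 205/322 = 63.7% → the external panel
Applied research: Panel A 37/57 = 64.9%, the external panel 31/43 = 72.1% → the external panel
Overall: Panel A 699/2362 = 29.6%, the external panel 554/1683 = 32.9% → the external panel
The external panel wins overall and in every proposal group — no reversal.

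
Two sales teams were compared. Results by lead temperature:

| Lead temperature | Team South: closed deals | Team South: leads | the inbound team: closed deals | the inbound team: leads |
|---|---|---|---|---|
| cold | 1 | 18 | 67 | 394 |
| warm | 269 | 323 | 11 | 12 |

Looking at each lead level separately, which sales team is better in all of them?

Cold: Team South 1/18 = 5.6%, the inbound team 67/394 = 17.0% → the inbound team
Warm: Team South 269/323 = 83.3%, the inbound team 11/12 = 91.7% → the inbound team
The inbound team has the higher rate in both groups.

the inbound team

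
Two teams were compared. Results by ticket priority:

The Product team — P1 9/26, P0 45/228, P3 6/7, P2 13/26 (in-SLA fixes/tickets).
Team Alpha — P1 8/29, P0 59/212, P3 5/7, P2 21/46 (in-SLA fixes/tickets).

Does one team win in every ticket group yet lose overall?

No

P1: the Product team 9/26 = 34.6%, Team Alpha 8/29 = 27.6% → the Product team
P0: the Product team 45/228 = 19.7%, Team Alpha 59/212 = 27.8% → Team Alpha
P3: the Product team 6/7 = 85.7%, Team Alpha 5/7 = 71.4% → the Product team
P2: the Product team 13/26 = 50.0%, Team Alpha 21/46 = 45.7% → the Product team
Overall: the Product team 73/287 = 25.4%, Team Alpha 93/294 = 31.6% → Team Alpha
Neither sweeps: the Product team wins 3 of 4 groups, Team Alpha wins 1. Team Alpha wins overall but not every group — no Simpson reversal.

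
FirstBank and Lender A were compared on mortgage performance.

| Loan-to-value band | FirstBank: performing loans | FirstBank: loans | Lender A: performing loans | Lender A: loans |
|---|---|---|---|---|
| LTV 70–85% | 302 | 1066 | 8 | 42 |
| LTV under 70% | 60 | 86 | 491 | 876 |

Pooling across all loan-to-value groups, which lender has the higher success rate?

Lender A

LTV 70–85%: FirstBank 302/1066 = 28.3%, Lender A 8/42 = 19.0% → FirstBank
LTV under 70%: FirstBank 60/86 = 69.8%, Lender A 491/876 = 56.1% → FirstBank
Overall: FirstBank 362/1152 = 31.4%, Lender A 499/918 = 54.4% → Lender A
(FirstBank wins every loan-to-value group but Lender A wins overall — FirstBank's loans skew toward the low-rate LTV 70–85% group.)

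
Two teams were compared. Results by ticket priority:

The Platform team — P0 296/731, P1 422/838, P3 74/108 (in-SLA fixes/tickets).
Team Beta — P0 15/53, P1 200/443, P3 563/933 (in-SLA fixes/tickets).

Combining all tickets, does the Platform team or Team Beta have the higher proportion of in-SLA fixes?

P0: the Platform team 296/731 = 40.5%, Team Beta 15/53 = 28.3% → the Platform team
P1: the Platform team 422/838 = 50.4%, Team Beta 200/443 = 45.1% → the Platform team
P3: the Platform team 74/108 = 68.5%, Team Beta 563/933 = 60.3% → the Platform team
Overall: the Platform team 792/1677 = 47.2%, Team Beta 778/1429 = 54.4% → Team Beta
(The Platform team wins every ticket group but Team Beta wins overall — the Platform team's tickets skew toward the low-rate P0 group.)

Team Beta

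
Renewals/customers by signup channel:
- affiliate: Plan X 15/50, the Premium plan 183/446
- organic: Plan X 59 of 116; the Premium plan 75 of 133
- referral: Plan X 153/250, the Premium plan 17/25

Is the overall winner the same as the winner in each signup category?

Affiliate: Plan X 15/50 = 30.0%, the Premium plan 183/446 = 41.0% → the Premium plan
Organic: Plan X 59/116 = 50.9%, the Premium plan 75/133 = 56.4% → the Premium plan
Referral: Plan X 153/250 = 61.2%, the Premium plan 17/25 = 68.0% → the Premium plan
Overall: Plan X 227/416 = 54.6%, the Premium plan 275/604 = 45.5% → Plan X
The Premium plan wins each signup group but Plan X wins overall — the comparison reverses. The Premium plan's customers skew toward affiliate, which has a lower base rate.

No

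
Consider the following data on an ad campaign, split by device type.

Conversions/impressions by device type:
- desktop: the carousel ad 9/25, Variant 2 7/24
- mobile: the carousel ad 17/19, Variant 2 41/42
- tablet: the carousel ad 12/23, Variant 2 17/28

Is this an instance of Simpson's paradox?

Desktop: the carousel ad 9/25 = 36.0%, Variant 2 7/24 = 29.2% → the carousel ad
Mobile: the carousel ad 17/19 = 89.5%, Variant 2 41/42 = 97.6% → Variant 2
Tablet: the carousel ad 12/23 = 52.2%, Variant 2 17/28 = 60.7% → Variant 2
Overall: the carousel ad 38/67 = 56.7%, Variant 2 65/94 = 69.1% → Variant 2
Neither sweeps: the carousel ad wins 1 of 3 groups, Variant 2 wins 2. Variant 2 wins overall but not every group — no Simpson reversal.

No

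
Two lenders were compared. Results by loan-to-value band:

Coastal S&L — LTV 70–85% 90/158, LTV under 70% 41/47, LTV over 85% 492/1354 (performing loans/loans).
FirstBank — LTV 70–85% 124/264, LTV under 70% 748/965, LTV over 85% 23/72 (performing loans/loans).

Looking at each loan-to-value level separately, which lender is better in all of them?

LTV 70–85%: Coastal S&L 90/158 = 57.0%, FirstBank 124/264 = 47.0% → Coastal S&L
LTV under 70%: Coastal S&L 41/47 = 87.2%, FirstBank 748/965 = 77.5% → Coastal S&L
LTV over 85%: Coastal S&L 492/1354 = 36.3%, FirstBank 23/72 = 31.9% → Coastal S&L
Coastal S&L has the higher rate in all 3 groups.

Coastal S&L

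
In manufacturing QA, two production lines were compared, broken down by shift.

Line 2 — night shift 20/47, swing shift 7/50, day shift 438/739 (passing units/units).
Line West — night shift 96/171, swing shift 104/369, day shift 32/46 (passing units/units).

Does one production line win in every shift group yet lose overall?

Yes

Night shift: Line 2 20/47 = 42.6%, Line West 96/171 = 56.1% → Line West
Swing shift: Line 2 7/50 = 14.0%, Line West 104/369 = 28.2% → Line West
Day shift: Line 2 438/739 = 59.3%, Line West 32/46 = 69.6% → Line West
Overall: Line 2 465/836 = 55.6%, Line West 232/586 = 39.6% → Line 2
Line West wins each shift group but Line 2 wins overall — the comparison reverses. Line West's units skew toward swing shift, which has a lower base rate.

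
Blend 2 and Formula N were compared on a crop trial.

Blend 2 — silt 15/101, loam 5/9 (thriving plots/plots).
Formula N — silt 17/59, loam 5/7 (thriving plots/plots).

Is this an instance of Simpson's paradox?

No

Silt: Blend 2 15/101 = 14.9%, Formula N 17/59 = 28.8% → Formula N
Loam: Blend 2 5/9 = 55.6%, Formula N 5/7 = 71.4% → Formula N
Overall: Blend 2 20/110 = 18.2%, Formula N 22/66 = 33.3% → Formula N
Formula N wins overall and in every soil group — no reversal.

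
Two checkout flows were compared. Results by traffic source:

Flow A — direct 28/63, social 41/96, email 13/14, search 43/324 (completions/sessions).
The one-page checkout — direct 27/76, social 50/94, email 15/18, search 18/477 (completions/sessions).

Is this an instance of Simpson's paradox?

Direct: Flow A 28/63 = 44.4%, the one-page checkout 27/76 = 35.5% → Flow A
Social: Flow A 41/96 = 42.7%, the one-page checkout 50/94 = 53.2% → the one-page checkout
Email: Flow A 13/14 = 92.9%, the one-page checkout 15/18 = 83.3% → Flow A
Search: Flow A 43/324 = 13.3%, the one-page checkout 18/477 = 3.8% → Flow A
Overall: Flow A 125/497 = 25.2%, the one-page checkout 110/665 = 16.5% → Flow A
Neither sweeps: Flow A wins 3 of 4 groups, the one-page checkout wins 1. Flow A wins overall but not every group — no Simpson reversal.

No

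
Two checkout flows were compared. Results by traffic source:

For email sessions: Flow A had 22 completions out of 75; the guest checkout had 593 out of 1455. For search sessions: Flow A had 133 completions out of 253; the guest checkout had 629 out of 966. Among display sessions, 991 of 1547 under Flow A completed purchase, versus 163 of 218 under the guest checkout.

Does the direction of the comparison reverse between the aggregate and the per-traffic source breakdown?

Yes

Email: Flow A 22/75 = 29.3%, the guest checkout 593/1455 = 40.8% → the guest checkout
Search: Flow A 133/253 = 52.6%, the guest checkout 629/966 = 65.1% → the guest checkout
Display: Flow A 991/1547 = 64.1%, the guest checkout 163/218 = 74.8% → the guest checkout
Overall: Flow A 1146/1875 = 61.1%, the guest checkout 1385/2639 = 52.5% → Flow A
The guest checkout wins each traffic group but Flow A wins overall — the comparison reverses. The guest checkout's sessions skew toward email, which has a lower base rate.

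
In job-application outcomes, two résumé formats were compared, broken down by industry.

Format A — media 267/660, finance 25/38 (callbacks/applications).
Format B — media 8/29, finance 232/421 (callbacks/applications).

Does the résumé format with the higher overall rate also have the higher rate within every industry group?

Media: Format A 267/660 = 40.5%, Format B 8/29 = 27.6% → Format A
Finance: Format A 25/38 = 65.8%, Format B 232/421 = 55.1% → Format A
Overall: Format A 292/698 = 41.8%, Format B 240/450 = 53.3% → Format B
Format A wins each industry group but Format B wins overall — the comparison reverses. Format A's applications skew toward media, which has a lower base rate.

No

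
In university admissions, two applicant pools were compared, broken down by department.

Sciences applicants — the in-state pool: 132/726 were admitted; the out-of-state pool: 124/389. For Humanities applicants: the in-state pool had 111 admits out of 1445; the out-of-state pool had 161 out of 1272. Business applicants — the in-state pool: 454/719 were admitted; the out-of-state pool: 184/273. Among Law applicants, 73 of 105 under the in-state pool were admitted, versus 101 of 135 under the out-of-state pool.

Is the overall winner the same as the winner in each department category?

Sciences: the in-state pool 132/726 = 18.2%, the out-of-state pool 124/389 = 31.9% → the out-of-state pool
Humanities: the in-state pool 111/1445 = 7.7%, the out-of-state pool 161/1272 = 12.7% → the out-of-state pool
Business: the in-state pool 454/719 = 63.1%, the out-of-state pool 184/273 = 67.4% → the out-of-state pool
Law: the in-state pool 73/105 = 69.5%, the out-of-state pool 101/135 = 74.8% → the out-of-state pool
Overall: the in-state pool 770/2995 = 25.7%, the out-of-state pool 570/2069 = 27.5% → the out-of-state pool
The out-of-state pool wins overall and in every department group — no reversal.

Yes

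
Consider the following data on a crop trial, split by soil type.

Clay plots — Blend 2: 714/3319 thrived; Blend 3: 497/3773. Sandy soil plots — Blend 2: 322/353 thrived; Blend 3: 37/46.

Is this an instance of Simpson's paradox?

No

Clay: Blend 2 714/3319 = 21.5%, Blend 3 497/3773 = 13.2% → Blend 2
Sandy soil: Blend 2 322/353 = 91.2%, Blend 3 37/46 = 80.4% → Blend 2
Overall: Blend 2 1036/3672 = 28.2%, Blend 3 534/3819 = 14.0% → Blend 2
Blend 2 wins overall and in every soil group — no reversal.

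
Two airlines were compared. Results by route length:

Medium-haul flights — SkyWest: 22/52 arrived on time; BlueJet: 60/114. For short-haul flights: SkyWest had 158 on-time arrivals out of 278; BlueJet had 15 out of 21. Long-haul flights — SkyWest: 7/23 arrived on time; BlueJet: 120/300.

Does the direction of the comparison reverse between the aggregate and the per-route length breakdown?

Yes

Medium-haul: SkyWest 22/52 = 42.3%, BlueJet 60/114 = 52.6% → BlueJet
Short-haul: SkyWest 158/278 = 56.8%, BlueJet 15/21 = 71.4% → BlueJet
Long-haul: SkyWest 7/23 = 30.4%, BlueJet 120/300 = 40.0% → BlueJet
Overall: SkyWest 187/353 = 53.0%, BlueJet 195/435 = 44.8% → SkyWest
BlueJet wins each route group but SkyWest wins overall — the comparison reverses. BlueJet's flights skew toward long-haul, which has a lower base rate.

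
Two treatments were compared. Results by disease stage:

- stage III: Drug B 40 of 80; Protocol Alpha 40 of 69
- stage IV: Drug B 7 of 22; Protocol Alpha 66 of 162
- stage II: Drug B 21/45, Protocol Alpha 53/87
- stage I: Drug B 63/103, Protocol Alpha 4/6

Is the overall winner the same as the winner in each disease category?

No

Stage III: Drug B 40/80 = 50.0%, Protocol Alpha 40/69 = 58.0% → Protocol Alpha
Stage IV: Drug B 7/22 = 31.8%, Protocol Alpha 66/162 = 40.7% → Protocol Alpha
Stage II: Drug B 21/45 = 46.7%, Protocol Alpha 53/87 = 60.9% → Protocol Alpha
Stage I: Drug B 63/103 = 61.2%, Protocol Alpha 4/6 = 66.7% → Protocol Alpha
Overall: Drug B 131/250 = 52.4%, Protocol Alpha 163/324 = 50.3% → Drug B
Protocol Alpha wins each disease group but Drug B wins overall — the comparison reverses. Protocol Alpha's patients skew toward stage IV, which has a lower base rate.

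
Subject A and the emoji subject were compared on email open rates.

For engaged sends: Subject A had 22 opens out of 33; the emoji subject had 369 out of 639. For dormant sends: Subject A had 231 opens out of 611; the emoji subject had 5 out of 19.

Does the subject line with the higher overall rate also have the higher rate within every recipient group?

Engaged: Subject A 22/33 = 66.7%, the emoji subject 369/639 = 57.7% → Subject A
Dormant: Subject A 231/611 = 37.8%, the emoji subject 5/19 = 26.3% → Subject A
Overall: Subject A 253/644 = 39.3%, the emoji subject 374/658 = 56.8% → the emoji subject
Subject A wins each recipient group but the emoji subject wins overall — the comparison reverses. Subject A's sends skew toward dormant, which has a lower base rate.

No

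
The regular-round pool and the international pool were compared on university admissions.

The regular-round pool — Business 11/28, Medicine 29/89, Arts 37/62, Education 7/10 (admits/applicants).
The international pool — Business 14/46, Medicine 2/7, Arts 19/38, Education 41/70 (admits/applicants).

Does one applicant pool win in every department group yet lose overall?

Business: the regular-round pool 11/28 = 39.3%, the international pool 14/46 = 30.4% → the regular-round pool
Medicine: the regular-round pool 29/89 = 32.6%, the international pool 2/7 = 28.6% → the regular-round pool
Arts: the regular-round pool 37/62 = 59.7%, the international pool 19/38 = 50.0% → the regular-round pool
Education: the regular-round pool 7/10 = 70.0%, the international pool 41/70 = 58.6% → the regular-round pool
Overall: the regular-round pool 84/189 = 44.4%, the international pool 76/161 = 47.2% → the international pool
The regular-round pool wins each department group but the international pool wins overall — the comparison reverses. The regular-round pool's applicants skew toward Medicine, which has a lower base rate.

Yes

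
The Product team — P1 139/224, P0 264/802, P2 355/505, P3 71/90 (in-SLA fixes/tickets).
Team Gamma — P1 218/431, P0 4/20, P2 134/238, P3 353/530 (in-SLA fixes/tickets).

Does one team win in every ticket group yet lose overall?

Yes

P1: the Product team 139/224 = 62.1%, Team Gamma 218/431 = 50.6% → the Product team
P0: the Product team 264/802 = 32.9%, Team Gamma 4/20 = 20.0% → the Product team
P2: the Product team 355/505 = 70.3%, Team Gamma 134/238 = 56.3% → the Product team
P3: the Product team 71/90 = 78.9%, Team Gamma 353/530 = 66.6% → the Product team
Overall: the Product team 829/1621 = 51.1%, Team Gamma 709/1219 = 58.2% → Team Gamma
The Product team wins each ticket group but Team Gamma wins overall — the comparison reverses. The Product team's tickets skew toward P0, which has a lower base rate.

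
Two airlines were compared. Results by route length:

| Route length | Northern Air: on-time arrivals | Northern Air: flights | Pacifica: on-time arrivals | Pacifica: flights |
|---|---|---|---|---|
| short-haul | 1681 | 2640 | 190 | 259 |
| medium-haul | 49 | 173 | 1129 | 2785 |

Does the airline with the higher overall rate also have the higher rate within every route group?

Short-haul: Northern Air 1681/2640 = 63.7%, Pacifica 190/259 = 73.4% → Pacifica
Medium-haul: Northern Air 49/173 = 28.3%, Pacifica 1129/2785 = 40.5% → Pacifica
Overall: Northern Air 1730/2813 = 61.5%, Pacifica 1319/3044 = 43.3% → Northern Air
Pacifica wins each route group but Northern Air wins overall — the comparison reverses. Pacifica's flights skew toward medium-haul, which has a lower base rate.

No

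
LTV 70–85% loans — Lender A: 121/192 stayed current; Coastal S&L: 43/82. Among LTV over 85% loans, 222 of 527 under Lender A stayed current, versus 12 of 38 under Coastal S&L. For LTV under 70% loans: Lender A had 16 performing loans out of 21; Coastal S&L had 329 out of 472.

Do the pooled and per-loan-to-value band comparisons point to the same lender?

No

LTV 70–85%: Lender A 121/192 = 63.0%, Coastal S&L 43/82 = 52.4% → Lender A
LTV over 85%: Lender A 222/527 = 42.1%, Coastal S&L 12/38 = 31.6% → Lender A
LTV under 70%: Lender A 16/21 = 76.2%, Coastal S&L 329/472 = 69.7% → Lender A
Overall: Lender A 359/740 = 48.5%, Coastal S&L 384/592 = 64.9% → Coastal S&L
Lender A wins each loan-to-value group but Coastal S&L wins overall — the comparison reverses. Lender A's loans skew toward LTV over 85%, which has a lower base rate.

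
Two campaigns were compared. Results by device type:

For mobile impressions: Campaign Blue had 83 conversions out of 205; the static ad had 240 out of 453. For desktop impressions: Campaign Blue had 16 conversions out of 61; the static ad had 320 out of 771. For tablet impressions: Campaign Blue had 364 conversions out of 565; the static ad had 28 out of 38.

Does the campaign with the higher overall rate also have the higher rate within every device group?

No

Mobile: Campaign Blue 83/205 = 40.5%, the static ad 240/453 = 53.0% → the static ad
Desktop: Campaign Blue 16/61 = 26.2%, the static ad 320/771 = 41.5% → the static ad
Tablet: Campaign Blue 364/565 = 64.4%, the static ad 28/38 = 73.7% → the static ad
Overall: Campaign Blue 463/831 = 55.7%, the static ad 588/1262 = 46.6% → Campaign Blue
The static ad wins each device group but Campaign Blue wins overall — the comparison reverses. The static ad's impressions skew toward desktop, which has a lower base rate.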